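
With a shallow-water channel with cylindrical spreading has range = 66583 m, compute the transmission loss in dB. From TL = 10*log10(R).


TL = 10*log10(66583) = 48.23

48.23 dB


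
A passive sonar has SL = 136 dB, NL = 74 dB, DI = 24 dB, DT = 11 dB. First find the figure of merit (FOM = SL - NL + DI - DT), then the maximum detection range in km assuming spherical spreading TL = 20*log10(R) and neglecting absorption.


Step 1: FOM = SL - NL + DI - DT = 136 - 74 + 24 - 11 = 75 dB
Step 2: at max range FOM = TL = 20*log10(R), so R = 10^(75/20) = 5623.41 m = 5.62 km

5.62 km


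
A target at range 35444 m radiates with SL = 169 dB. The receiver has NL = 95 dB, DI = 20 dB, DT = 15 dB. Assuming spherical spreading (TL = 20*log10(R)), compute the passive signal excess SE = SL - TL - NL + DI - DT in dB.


Step 1: TL = 20*log10(35444) = 90.99 dB
Step 2: SE = 169 - 90.99 - 95 + 20 - 15 = -11.99

-11.99 dB


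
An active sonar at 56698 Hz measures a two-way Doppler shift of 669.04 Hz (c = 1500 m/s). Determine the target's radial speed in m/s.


From fd = 2*f*v/c, v = c*fd/(2*f) = 1500 * 669.04 / (2*56698) = 8.85

8.85 m/s


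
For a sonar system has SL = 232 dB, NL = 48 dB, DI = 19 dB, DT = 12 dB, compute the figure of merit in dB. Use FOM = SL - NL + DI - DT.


191 dB


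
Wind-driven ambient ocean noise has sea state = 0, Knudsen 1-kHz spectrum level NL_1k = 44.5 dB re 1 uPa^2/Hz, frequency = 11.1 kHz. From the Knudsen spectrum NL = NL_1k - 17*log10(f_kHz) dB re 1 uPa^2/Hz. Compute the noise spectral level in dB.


NL = NL_1k - 17*log10(f_kHz) = 44.5 - 17*log10(11.1) = 44.5 - (17.77) = 26.73

26.73 dB


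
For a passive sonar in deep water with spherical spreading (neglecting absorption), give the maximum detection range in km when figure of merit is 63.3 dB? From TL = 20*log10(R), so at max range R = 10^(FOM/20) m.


At max range FOM = TL, so 20*log10(R) = 63.3
R = 10^(63.3/20) = 1462.18 m = 1.46 km

1.46 km


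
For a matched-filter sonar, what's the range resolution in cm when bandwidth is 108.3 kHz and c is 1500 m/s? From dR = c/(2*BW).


dR = c/(2*BW) = 1500 / (2 * 108.3e3) = 0.0069 m = 0.69 cm

0.69 cm


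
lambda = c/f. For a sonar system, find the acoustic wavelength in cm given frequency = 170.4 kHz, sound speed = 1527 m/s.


lambda = c/f = 1527 / 170400 = 0.009 m = 0.9 cm

0.9 cm


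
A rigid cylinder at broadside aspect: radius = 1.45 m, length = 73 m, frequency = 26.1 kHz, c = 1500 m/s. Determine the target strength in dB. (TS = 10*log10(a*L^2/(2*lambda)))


48.28 dB


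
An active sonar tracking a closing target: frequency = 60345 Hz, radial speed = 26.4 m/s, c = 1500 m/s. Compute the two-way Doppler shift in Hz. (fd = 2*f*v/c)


2124.14 Hz


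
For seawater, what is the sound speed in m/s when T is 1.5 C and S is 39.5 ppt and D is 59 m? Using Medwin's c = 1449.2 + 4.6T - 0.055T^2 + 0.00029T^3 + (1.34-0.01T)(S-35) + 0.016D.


c = 1449.2 + 4.6*1.5 - 0.055*1.5^2 + 0.00029*1.5^3 + (1.34 - 0.01*1.5)*(39.5 - 35) + 0.016*59 = 1462.88

1462.88 m/s


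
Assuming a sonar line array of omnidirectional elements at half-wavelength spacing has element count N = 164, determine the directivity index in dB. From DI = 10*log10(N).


DI = 10*log10(164) = 22.15

22.15 dB


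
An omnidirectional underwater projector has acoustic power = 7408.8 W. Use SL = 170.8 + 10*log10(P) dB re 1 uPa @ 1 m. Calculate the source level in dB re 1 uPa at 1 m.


SL = 170.8 + 10*log10(7408.8) = 170.8 + 38.7 = 209.5

209.5 dB


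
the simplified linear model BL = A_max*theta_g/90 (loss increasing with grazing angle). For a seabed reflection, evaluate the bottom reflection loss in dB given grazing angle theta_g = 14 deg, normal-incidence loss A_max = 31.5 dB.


BL = A_max * theta_g / 90 = 31.5 * 14 / 90 = 4.9

4.9 dB


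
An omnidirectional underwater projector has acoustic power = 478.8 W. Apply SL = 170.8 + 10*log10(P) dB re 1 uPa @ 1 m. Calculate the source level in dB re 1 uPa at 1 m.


SL = 170.8 + 10*log10(478.8) = 170.8 + 26.8 = 197.6

197.6 dB


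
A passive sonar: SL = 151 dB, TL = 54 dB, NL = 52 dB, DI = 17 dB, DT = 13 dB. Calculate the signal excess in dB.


SE = SL - TL - NL + DI - DT = 151 - 54 - 52 + 17 - 13 = 49

49 dB


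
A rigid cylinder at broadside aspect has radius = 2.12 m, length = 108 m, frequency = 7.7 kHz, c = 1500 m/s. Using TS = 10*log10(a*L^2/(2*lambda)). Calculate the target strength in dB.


lambda = 1500/7700 = 0.19481 m
TS = 10*log10(2.12*108^2/(2*0.19481)) = 48.03

48.03 dB


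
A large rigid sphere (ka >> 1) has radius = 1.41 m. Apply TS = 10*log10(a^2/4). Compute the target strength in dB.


TS = 10*log10(1.41^2 / 4) = 10*log10(0.497025) = -3.04

-3.04 dB


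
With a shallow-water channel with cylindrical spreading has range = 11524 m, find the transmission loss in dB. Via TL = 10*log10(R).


TL = 10*log10(11524) = 40.62

40.62 dB


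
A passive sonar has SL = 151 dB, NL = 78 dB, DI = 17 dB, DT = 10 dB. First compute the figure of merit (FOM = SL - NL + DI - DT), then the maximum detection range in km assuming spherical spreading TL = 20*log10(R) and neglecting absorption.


Step 1: FOM = SL - NL + DI - DT = 151 - 78 + 17 - 10 = 80 dB
Step 2: at max range FOM = TL = 20*log10(R), so R = 10^(80/20) = 10000.0 m = 10.0 km

10.0 km


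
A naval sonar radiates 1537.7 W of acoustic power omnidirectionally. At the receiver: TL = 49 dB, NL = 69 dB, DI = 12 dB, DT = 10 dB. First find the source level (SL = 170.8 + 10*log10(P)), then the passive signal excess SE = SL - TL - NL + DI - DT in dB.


Step 1: SL = 170.8 + 10*log10(1537.7) = 202.67 dB
Step 2: SE = SL - TL - NL + DI - DT = 202.67 - 49 - 69 + 12 - 10 = 86.67

86.67 dB


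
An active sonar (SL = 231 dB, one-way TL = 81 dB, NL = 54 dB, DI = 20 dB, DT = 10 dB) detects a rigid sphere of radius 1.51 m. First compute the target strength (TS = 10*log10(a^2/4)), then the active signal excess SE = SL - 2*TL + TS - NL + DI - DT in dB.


Step 1: TS = 10*log10(1.51^2/4) = -2.44 dB
Step 2: SE = SL - 2*TL + TS - NL + DI - DT = 231 - 2*81 + (-2.44) - 54 + 20 - 10 = 22.56

22.56 dB


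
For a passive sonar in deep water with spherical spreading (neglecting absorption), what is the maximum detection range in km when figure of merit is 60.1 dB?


At max range FOM = TL, so 20*log10(R) = 60.1
R = 10^(60.1/20) = 1011.58 m = 1.01 km

1.01 km


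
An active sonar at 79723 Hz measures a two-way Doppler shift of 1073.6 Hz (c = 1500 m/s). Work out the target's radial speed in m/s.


From fd = 2*f*v/c, v = c*fd/(2*f) = 1500 * 1073.6 / (2*79723) = 10.1

10.1 m/s


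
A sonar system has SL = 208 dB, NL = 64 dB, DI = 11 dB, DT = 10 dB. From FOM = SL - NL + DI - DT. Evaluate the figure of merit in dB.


145 dB


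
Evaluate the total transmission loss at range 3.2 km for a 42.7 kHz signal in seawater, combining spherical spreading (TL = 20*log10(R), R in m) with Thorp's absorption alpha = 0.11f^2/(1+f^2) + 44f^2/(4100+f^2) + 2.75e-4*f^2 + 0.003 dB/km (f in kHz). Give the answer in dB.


Step 1 (Thorp): alpha = 0.11*1823.29/(1+1823.29) + 44*1823.29/(4100+1823.29) + 2.75e-4*1823.29 + 0.003 = 14.1583 dB/km
Step 2: TL_spread = 20*log10(3200) = 70.1 dB
Step 3: TL_abs = alpha*R = 14.1583 * 3.2 = 45.31 dB
Step 4: TL_total = 70.1 + 45.31 = 115.41

115.41 dB


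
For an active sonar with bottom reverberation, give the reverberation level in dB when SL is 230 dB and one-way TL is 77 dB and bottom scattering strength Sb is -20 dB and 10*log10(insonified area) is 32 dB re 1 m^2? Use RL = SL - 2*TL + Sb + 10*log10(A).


RL = SL - 2*TL + Sb + 10*log10(A) = 230 - 2*77 + (-20) + 32 = 88

88 dB


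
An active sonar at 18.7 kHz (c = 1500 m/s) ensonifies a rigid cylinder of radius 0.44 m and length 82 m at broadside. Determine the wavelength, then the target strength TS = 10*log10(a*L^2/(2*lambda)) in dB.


Step 1: lambda = c/f = 1500/18700 = 0.08021 m
Step 2: TS = 10*log10(a*L^2/(2*lambda)) = 10*log10(0.44*82^2/(2*0.08021)) = 42.66

42.66 dB


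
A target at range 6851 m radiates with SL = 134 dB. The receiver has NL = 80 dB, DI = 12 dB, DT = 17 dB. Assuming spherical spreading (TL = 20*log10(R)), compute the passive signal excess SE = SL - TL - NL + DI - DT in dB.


Step 1: TL = 20*log10(6851) = 76.72 dB
Step 2: SE = 134 - 76.72 - 80 + 12 - 17 = -27.72

-27.72 dB


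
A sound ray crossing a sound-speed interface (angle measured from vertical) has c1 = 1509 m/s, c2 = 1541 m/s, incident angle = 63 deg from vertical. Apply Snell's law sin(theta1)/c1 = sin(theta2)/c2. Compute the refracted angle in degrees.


65.49 deg


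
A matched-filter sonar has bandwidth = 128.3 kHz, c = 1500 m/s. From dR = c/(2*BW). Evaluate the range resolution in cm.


dR = c/(2*BW) = 1500 / (2 * 128.3e3) = 0.0058 m = 0.58 cm

0.58 cm


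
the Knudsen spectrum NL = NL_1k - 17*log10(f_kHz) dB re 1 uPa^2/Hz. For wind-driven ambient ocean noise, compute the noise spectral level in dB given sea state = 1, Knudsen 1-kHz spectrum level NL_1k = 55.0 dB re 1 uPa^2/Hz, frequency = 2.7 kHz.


NL = NL_1k - 17*log10(f_kHz) = 55.0 - 17*log10(2.7) = 55.0 - (7.33) = 47.67

47.67 dB


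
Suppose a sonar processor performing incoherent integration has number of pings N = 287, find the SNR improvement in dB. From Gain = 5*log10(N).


Gain = 5*log10(287) = 12.29

12.29 dB


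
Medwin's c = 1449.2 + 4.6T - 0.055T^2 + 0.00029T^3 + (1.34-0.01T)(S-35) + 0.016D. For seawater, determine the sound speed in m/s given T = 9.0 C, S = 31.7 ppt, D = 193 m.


1485.32 m/s


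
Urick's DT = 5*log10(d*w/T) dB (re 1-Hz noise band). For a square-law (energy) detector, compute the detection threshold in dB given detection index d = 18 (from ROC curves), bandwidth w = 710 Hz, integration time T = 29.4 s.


DT = 5*log10(d*w/T) = 5*log10(18 * 710 / 29.4) = 5*log10(434.69) = 13.19

13.19 dB


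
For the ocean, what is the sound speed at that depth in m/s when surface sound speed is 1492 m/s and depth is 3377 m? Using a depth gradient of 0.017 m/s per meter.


1549.409 m/s


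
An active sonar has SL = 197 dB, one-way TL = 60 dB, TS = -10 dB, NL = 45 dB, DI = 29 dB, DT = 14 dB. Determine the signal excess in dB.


SE = SL - 2*TL + TS - NL + DI - DT = 197 - 2*60 + (-10) - 45 + 29 - 14 = 37

37 dB


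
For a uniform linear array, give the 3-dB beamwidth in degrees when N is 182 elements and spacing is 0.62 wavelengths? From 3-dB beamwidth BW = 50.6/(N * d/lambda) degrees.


BW = 50.6 / (182 * 0.62) = 50.6 / 112.84 = 0.45

0.45 deg


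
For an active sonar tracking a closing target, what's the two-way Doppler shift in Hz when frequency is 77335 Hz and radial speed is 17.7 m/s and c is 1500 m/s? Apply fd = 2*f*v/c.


fd = 2*f*v/c = 2 * 77335 * 17.7 / 1500 = 1825.11

1825.11 Hz


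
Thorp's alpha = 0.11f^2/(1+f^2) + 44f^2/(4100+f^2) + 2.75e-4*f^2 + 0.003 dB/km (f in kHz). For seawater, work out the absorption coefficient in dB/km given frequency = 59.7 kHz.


f^2 = 3564.09
alpha = 0.11*3564.09/(1+3564.09) + 44*3564.09/(4100+3564.09) + 2.75e-4*3564.09 + 0.003 = 21.555

21.555 dB/km


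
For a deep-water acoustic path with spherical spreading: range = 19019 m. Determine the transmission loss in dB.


85.58 dB


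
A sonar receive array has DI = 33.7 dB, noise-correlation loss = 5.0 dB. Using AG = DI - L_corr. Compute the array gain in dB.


AG = DI - L_corr = 33.7 - 5.0 = 28.7

28.7 dB


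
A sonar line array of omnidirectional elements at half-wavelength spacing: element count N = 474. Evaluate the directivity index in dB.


DI = 10*log10(474) = 26.76

26.76 dB


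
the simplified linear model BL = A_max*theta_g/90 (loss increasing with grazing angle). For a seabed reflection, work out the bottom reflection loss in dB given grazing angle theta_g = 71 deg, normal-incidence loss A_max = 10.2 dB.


8.05 dB


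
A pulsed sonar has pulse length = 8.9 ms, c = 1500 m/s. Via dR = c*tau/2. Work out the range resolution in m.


dR = c*tau/2 = 1500 * 8.9e-3 / 2 = 6.675

6.675 m


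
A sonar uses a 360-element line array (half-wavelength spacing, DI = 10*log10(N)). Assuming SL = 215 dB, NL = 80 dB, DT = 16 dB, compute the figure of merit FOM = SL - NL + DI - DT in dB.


144.56 dB


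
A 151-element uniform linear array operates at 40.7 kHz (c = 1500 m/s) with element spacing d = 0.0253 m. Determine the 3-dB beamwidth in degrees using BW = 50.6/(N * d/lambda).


Step 1: lambda = 1500/40700 = 0.03686 m
Step 2: d/lambda = 0.0253/0.03686 = 0.6864
Step 3: BW = 50.6/(N * d/lambda) = 50.6/(151 * 0.6864) = 0.49

0.49 deg


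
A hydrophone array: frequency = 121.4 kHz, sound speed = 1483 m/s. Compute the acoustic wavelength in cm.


lambda = c/f = 1483 / 121400 = 0.0122 m = 1.22 cm

1.22 cm


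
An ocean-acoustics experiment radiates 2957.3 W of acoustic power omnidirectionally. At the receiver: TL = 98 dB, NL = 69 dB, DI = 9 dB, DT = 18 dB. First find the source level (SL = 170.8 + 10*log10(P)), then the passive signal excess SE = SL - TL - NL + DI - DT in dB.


Step 1: SL = 170.8 + 10*log10(2957.3) = 205.51 dB
Step 2: SE = SL - TL - NL + DI - DT = 205.51 - 98 - 69 + 9 - 18 = 29.51

29.51 dB


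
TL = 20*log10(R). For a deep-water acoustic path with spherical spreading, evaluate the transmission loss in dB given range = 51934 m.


94.31 dB


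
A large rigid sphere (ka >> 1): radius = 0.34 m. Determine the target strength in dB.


TS = 10*log10(0.34^2 / 4) = 10*log10(0.0289) = -15.39

-15.39 dB


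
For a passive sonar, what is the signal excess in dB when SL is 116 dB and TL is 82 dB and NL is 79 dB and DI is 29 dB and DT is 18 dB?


SE = SL - TL - NL + DI - DT = 116 - 82 - 79 + 29 - 18 = -34

-34 dB


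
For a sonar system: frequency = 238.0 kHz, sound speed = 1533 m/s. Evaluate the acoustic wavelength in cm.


lambda = c/f = 1533 / 238000 = 0.0064 m = 0.64 cm

0.64 cm


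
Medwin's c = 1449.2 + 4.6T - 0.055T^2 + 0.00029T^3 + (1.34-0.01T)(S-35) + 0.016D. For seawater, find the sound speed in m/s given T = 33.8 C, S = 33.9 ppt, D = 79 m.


c = 1449.2 + 4.6*33.8 - 0.055*33.8^2 + 0.00029*33.8^3 + (1.34 - 0.01*33.8)*(33.9 - 35) + 0.016*79 = 1553.21

1553.21 m/s


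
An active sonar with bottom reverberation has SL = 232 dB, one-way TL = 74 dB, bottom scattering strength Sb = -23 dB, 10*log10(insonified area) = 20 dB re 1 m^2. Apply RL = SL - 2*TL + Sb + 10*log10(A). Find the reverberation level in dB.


RL = SL - 2*TL + Sb + 10*log10(A) = 232 - 2*74 + (-23) + 20 = 81

81 dB


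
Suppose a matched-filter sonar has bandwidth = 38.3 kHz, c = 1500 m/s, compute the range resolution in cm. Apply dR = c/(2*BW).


1.96 cm


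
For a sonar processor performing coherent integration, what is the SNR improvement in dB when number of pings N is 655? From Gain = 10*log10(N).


28.16 dB


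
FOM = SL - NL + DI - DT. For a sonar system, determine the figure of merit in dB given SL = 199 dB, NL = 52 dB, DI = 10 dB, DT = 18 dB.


FOM = SL - NL + DI - DT = 199 - 52 + 10 - 18 = 139

139 dB


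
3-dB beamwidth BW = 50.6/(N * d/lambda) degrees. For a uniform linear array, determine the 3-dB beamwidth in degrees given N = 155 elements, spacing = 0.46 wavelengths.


BW = 50.6 / (155 * 0.46) = 50.6 / 71.3 = 0.71

0.71 deg


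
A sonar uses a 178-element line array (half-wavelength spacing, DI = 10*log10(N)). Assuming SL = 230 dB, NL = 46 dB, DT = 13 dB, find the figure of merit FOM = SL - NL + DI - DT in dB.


193.5 dB


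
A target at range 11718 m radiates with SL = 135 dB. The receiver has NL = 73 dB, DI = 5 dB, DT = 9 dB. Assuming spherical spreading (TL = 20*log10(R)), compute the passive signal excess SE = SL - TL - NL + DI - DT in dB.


-23.38 dB


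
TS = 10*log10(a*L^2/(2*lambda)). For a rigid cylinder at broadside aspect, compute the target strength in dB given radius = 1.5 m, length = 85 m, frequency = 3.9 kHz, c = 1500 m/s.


lambda = 1500/3900 = 0.38462 m
TS = 10*log10(1.5*85^2/(2*0.38462)) = 41.49

41.49 dB


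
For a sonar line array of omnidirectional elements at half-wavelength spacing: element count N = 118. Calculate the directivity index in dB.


DI = 10*log10(118) = 20.72

20.72 dB


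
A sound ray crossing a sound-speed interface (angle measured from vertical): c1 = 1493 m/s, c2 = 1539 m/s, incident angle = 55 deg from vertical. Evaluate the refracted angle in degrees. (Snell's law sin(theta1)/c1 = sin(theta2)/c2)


57.61 deg


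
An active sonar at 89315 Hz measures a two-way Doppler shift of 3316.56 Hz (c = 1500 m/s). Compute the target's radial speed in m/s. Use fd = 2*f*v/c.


From fd = 2*f*v/c, v = c*fd/(2*f) = 1500 * 3316.56 / (2*89315) = 27.85

27.85 m/s


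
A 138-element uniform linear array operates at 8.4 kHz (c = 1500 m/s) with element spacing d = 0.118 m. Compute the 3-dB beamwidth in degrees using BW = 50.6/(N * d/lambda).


Step 1: lambda = 1500/8400 = 0.17857 m
Step 2: d/lambda = 0.118/0.17857 = 0.6608
Step 3: BW = 50.6/(N * d/lambda) = 50.6/(138 * 0.6608) = 0.55

0.55 deg


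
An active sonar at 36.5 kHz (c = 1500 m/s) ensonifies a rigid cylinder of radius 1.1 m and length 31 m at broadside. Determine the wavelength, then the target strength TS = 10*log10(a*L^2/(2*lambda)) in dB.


Step 1: lambda = c/f = 1500/36500 = 0.0411 m
Step 2: TS = 10*log10(a*L^2/(2*lambda)) = 10*log10(1.1*31^2/(2*0.0411)) = 41.09

41.09 dB


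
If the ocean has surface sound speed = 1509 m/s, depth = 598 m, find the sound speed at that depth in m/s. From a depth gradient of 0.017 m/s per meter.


c = 1509 + 0.017 * 598 = 1519.166

1519.166 m/s


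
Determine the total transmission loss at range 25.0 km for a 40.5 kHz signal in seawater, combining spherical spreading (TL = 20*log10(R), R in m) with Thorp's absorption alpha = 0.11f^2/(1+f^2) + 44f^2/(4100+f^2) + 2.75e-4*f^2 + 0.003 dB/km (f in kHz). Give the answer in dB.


416.38 dB


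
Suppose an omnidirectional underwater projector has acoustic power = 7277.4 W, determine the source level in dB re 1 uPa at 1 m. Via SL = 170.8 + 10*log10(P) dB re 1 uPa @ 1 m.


SL = 170.8 + 10*log10(7277.4) = 170.8 + 38.62 = 209.42

209.42 dB


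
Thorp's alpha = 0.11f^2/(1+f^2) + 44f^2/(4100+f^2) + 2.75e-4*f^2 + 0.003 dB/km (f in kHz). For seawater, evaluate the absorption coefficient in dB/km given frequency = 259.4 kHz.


60.09 dB/km


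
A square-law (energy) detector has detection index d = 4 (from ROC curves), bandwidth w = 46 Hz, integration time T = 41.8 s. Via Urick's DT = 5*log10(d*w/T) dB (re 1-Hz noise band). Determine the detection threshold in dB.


3.22 dB


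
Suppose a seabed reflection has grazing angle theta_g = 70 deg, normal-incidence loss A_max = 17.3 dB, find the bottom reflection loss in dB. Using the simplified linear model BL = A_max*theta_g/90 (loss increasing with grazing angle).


BL = A_max * theta_g / 90 = 17.3 * 70 / 90 = 13.46

13.46 dB


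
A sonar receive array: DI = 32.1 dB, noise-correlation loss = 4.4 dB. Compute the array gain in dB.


AG = DI - L_corr = 32.1 - 4.4 = 27.7

27.7 dB


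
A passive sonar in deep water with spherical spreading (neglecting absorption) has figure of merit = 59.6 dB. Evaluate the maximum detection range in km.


At max range FOM = TL, so 20*log10(R) = 59.6
R = 10^(59.6/20) = 954.99 m = 0.95 km

0.95 km


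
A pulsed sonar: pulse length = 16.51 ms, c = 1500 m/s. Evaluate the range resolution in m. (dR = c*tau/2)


dR = c*tau/2 = 1500 * 16.51e-3 / 2 = 12.3825

12.3825 m


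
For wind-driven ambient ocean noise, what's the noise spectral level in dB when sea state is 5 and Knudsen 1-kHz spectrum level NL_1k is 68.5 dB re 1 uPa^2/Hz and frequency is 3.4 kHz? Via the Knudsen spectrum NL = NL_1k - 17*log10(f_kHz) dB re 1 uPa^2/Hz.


59.46 dB


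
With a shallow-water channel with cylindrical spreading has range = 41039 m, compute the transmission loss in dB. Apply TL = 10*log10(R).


TL = 10*log10(41039) = 46.13

46.13 dB


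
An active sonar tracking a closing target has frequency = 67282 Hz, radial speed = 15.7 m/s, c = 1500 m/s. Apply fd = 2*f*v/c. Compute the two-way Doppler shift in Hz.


fd = 2*f*v/c = 2 * 67282 * 15.7 / 1500 = 1408.44

1408.44 Hz


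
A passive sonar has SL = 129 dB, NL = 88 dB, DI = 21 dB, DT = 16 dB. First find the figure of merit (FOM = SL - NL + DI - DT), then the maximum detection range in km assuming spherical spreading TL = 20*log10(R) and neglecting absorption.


Step 1: FOM = SL - NL + DI - DT = 129 - 88 + 21 - 16 = 46 dB
Step 2: at max range FOM = TL = 20*log10(R), so R = 10^(46/20) = 199.53 m = 0.2 km

0.2 km


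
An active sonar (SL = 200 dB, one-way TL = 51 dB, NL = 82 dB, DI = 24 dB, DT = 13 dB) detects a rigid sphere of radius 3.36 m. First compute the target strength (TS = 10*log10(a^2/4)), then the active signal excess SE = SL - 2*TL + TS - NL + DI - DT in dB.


Step 1: TS = 10*log10(3.36^2/4) = 4.51 dB
Step 2: SE = SL - 2*TL + TS - NL + DI - DT = 200 - 2*51 + (4.51) - 82 + 24 - 13 = 31.51

31.51 dB


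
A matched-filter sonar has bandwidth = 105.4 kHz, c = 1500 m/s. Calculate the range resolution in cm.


dR = c/(2*BW) = 1500 / (2 * 105.4e3) = 0.0071 m = 0.71 cm

0.71 cm


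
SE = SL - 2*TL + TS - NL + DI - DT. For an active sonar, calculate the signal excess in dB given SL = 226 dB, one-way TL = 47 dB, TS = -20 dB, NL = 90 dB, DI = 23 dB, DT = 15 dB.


SE = SL - 2*TL + TS - NL + DI - DT = 226 - 2*47 + (-20) - 90 + 23 - 15 = 30

30 dB


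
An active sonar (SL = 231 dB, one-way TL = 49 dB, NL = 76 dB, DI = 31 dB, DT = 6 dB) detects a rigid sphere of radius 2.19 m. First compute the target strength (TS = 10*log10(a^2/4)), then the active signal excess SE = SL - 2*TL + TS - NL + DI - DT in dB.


Step 1: TS = 10*log10(2.19^2/4) = 0.79 dB
Step 2: SE = SL - 2*TL + TS - NL + DI - DT = 231 - 2*49 + (0.79) - 76 + 31 - 6 = 82.79

82.79 dB


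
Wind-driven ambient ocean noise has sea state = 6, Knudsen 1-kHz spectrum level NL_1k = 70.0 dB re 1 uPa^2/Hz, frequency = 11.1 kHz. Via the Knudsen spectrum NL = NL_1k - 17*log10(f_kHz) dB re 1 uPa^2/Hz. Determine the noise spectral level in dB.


NL = NL_1k - 17*log10(f_kHz) = 70.0 - 17*log10(11.1) = 70.0 - (17.77) = 52.23

52.23 dB


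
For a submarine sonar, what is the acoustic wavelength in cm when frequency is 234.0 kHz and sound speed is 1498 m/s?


0.64 cm


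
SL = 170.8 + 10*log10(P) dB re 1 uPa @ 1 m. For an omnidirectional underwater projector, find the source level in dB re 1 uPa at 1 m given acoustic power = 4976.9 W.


SL = 170.8 + 10*log10(4976.9) = 170.8 + 36.97 = 207.77

207.77 dB


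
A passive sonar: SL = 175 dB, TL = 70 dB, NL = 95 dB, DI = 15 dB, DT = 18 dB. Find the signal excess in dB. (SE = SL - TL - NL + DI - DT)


7 dB


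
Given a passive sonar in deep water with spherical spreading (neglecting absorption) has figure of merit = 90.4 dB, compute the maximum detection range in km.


At max range FOM = TL, so 20*log10(R) = 90.4
R = 10^(90.4/20) = 33113.11 m = 33.11 km

33.11 km


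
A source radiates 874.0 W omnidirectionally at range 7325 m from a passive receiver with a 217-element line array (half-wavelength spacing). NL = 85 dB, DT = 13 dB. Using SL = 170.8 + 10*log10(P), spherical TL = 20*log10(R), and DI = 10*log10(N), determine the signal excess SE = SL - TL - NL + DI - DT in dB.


Step 1: SL = 170.8 + 10*log10(874.0) = 200.22 dB
Step 2: TL = 20*log10(7325) = 77.3 dB
Step 3: DI = 10*log10(217) = 23.36 dB
Step 4: SE = SL - TL - NL + DI - DT = 200.22 - 77.3 - 85 + 23.36 - 13 = 48.28

48.28 dB


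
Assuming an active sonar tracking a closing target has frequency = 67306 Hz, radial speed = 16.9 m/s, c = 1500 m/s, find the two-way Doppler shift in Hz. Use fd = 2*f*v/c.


1516.63 Hz


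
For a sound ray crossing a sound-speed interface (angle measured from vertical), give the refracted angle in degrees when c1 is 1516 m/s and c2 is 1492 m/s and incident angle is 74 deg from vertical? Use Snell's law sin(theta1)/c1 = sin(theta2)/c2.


sin(theta2) = (c2/c1)*sin(theta1) = (1492/1516)*sin(74 deg) = 0.94604
theta2 = arcsin(0.94604) = 71.09

71.09 deg


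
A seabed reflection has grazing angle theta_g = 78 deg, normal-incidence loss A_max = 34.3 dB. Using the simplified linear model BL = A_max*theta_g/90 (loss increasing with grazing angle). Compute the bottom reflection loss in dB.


BL = A_max * theta_g / 90 = 34.3 * 78 / 90 = 29.73

29.73 dB


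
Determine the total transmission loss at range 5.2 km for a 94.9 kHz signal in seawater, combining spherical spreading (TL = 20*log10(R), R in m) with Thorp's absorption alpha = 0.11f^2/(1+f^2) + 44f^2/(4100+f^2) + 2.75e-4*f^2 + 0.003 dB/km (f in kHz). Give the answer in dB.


Step 1 (Thorp): alpha = 0.11*9006.01/(1+9006.01) + 44*9006.01/(4100+9006.01) + 2.75e-4*9006.01 + 0.003 = 32.825 dB/km
Step 2: TL_spread = 20*log10(5200) = 74.32 dB
Step 3: TL_abs = alpha*R = 32.825 * 5.2 = 170.69 dB
Step 4: TL_total = 74.32 + 170.69 = 245.01

245.01 dB


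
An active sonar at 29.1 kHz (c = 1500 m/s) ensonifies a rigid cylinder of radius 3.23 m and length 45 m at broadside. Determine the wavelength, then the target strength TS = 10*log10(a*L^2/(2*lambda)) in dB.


Step 1: lambda = c/f = 1500/29100 = 0.05155 m
Step 2: TS = 10*log10(a*L^2/(2*lambda)) = 10*log10(3.23*45^2/(2*0.05155)) = 48.02

48.02 dB


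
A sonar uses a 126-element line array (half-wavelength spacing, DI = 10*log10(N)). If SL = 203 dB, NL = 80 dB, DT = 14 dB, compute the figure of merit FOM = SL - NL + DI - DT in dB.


Step 1: DI = 10*log10(126) = 21.0 dB
Step 2: FOM = SL - NL + DI - DT = 203 - 80 + 21.0 - 14 = 130.0

130.0 dB


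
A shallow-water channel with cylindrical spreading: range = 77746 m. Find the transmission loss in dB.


48.91 dB


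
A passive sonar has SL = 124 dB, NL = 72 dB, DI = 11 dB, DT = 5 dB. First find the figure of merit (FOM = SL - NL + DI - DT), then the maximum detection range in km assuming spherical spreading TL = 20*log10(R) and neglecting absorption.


Step 1: FOM = SL - NL + DI - DT = 124 - 72 + 11 - 5 = 58 dB
Step 2: at max range FOM = TL = 20*log10(R), so R = 10^(58/20) = 794.33 m = 0.79 km

0.79 km


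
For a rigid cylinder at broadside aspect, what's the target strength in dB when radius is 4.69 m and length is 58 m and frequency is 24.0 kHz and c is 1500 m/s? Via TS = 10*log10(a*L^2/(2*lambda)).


lambda = 1500/24000 = 0.0625 m
TS = 10*log10(4.69*58^2/(2*0.0625)) = 51.01

51.01 dB


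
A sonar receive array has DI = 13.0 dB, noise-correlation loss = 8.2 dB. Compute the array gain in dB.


AG = DI - L_corr = 13.0 - 8.2 = 4.8

4.8 dB


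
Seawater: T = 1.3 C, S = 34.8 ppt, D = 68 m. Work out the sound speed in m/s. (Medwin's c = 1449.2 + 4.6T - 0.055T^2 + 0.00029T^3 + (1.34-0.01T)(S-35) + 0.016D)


c = 1449.2 + 4.6*1.3 - 0.055*1.3^2 + 0.00029*1.3^3 + (1.34 - 0.01*1.3)*(34.8 - 35) + 0.016*68 = 1455.91

1455.91 m/s


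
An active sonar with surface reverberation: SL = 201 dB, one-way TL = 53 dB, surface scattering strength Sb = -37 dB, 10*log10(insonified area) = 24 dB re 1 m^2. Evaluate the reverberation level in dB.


82 dB


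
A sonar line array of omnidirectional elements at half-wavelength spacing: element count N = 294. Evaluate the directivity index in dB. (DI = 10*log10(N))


DI = 10*log10(294) = 24.68

24.68 dB


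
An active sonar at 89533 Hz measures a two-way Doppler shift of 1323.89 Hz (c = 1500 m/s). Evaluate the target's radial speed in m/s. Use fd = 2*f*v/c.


11.09 m/s


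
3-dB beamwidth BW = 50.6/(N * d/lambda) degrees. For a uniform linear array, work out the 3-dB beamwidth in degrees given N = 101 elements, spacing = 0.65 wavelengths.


0.77 deg


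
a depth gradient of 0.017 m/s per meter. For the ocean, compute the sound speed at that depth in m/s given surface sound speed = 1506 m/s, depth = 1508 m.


c = 1506 + 0.017 * 1508 = 1531.636

1531.636 m/s


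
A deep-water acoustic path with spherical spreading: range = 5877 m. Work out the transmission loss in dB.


TL = 20*log10(5877) = 75.38

75.38 dB


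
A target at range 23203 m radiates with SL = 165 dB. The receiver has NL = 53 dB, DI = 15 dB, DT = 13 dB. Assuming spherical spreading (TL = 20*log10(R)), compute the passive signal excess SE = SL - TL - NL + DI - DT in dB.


26.69 dB


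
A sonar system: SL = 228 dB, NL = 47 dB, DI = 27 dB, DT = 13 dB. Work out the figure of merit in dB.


195 dB


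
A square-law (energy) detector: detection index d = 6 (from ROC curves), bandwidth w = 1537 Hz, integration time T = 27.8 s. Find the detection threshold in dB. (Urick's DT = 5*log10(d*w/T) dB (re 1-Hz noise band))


12.6 dB


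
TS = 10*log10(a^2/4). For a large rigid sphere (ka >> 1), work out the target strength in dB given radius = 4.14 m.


TS = 10*log10(4.14^2 / 4) = 10*log10(4.2849) = 6.32

6.32 dB


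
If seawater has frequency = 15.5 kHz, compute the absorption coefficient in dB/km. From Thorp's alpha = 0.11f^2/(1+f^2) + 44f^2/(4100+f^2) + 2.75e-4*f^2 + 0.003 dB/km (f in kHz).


f^2 = 240.25
alpha = 0.11*240.25/(1+240.25) + 44*240.25/(4100+240.25) + 2.75e-4*240.25 + 0.003 = 2.614

2.614 dB/km


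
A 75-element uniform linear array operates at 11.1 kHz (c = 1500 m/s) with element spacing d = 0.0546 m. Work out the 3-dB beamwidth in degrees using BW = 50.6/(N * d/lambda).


Step 1: lambda = 1500/11100 = 0.13514 m
Step 2: d/lambda = 0.0546/0.13514 = 0.404
Step 3: BW = 50.6/(N * d/lambda) = 50.6/(75 * 0.404) = 1.67

1.67 deg


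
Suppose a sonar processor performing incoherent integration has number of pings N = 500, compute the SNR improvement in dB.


13.49 dB


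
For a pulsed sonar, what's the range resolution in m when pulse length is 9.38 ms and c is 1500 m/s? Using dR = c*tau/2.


dR = c*tau/2 = 1500 * 9.38e-3 / 2 = 7.035

7.035 m


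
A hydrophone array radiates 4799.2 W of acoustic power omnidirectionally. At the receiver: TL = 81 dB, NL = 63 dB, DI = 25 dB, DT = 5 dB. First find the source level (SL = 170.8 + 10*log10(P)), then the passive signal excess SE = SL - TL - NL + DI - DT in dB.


Step 1: SL = 170.8 + 10*log10(4799.2) = 207.61 dB
Step 2: SE = SL - TL - NL + DI - DT = 207.61 - 81 - 63 + 25 - 5 = 83.61

83.61 dB


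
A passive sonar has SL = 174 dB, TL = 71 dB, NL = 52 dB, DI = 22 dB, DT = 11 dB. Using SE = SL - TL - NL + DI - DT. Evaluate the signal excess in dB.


SE = SL - TL - NL + DI - DT = 174 - 71 - 52 + 22 - 11 = 62

62 dB


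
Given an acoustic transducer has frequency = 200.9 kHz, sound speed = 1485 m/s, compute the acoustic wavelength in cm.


lambda = c/f = 1485 / 200900 = 0.0074 m = 0.74 cm

0.74 cm


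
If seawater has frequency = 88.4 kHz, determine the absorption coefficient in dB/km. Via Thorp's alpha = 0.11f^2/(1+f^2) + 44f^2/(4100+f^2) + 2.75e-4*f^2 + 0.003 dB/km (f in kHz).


f^2 = 7814.56
alpha = 0.11*7814.56/(1+7814.56) + 44*7814.56/(4100+7814.56) + 2.75e-4*7814.56 + 0.003 = 31.121

31.121 dB/km


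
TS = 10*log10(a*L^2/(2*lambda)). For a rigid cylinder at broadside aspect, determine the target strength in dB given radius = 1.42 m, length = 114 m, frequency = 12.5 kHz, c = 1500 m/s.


lambda = 1500/12500 = 0.12 m
TS = 10*log10(1.42*114^2/(2*0.12)) = 48.86

48.86 dB


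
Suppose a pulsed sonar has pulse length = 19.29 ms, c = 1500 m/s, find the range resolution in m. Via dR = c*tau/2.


dR = c*tau/2 = 1500 * 19.29e-3 / 2 = 14.4675

14.4675 m


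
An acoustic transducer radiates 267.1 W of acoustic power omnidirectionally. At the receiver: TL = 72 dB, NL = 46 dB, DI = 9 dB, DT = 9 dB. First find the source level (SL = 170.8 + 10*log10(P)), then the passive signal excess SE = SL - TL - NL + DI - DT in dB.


Step 1: SL = 170.8 + 10*log10(267.1) = 195.07 dB
Step 2: SE = SL - TL - NL + DI - DT = 195.07 - 72 - 46 + 9 - 9 = 77.07

77.07 dB


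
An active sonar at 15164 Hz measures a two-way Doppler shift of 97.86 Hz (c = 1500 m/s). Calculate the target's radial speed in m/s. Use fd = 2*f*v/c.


From fd = 2*f*v/c, v = c*fd/(2*f) = 1500 * 97.86 / (2*15164) = 4.84

4.84 m/s


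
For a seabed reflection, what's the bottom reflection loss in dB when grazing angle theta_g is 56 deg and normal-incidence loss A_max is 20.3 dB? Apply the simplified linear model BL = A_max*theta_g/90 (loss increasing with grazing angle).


BL = A_max * theta_g / 90 = 20.3 * 56 / 90 = 12.63

12.63 dB


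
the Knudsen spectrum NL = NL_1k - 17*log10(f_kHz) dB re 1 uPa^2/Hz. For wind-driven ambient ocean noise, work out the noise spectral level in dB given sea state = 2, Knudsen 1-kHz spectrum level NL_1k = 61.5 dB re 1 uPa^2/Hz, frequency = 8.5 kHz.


NL = NL_1k - 17*log10(f_kHz) = 61.5 - 17*log10(8.5) = 61.5 - (15.8) = 45.7

45.7 dB


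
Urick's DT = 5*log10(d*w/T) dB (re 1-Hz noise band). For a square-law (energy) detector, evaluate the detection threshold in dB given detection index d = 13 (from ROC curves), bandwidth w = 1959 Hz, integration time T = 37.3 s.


DT = 5*log10(d*w/T) = 5*log10(13 * 1959 / 37.3) = 5*log10(682.76) = 14.17

14.17 dB


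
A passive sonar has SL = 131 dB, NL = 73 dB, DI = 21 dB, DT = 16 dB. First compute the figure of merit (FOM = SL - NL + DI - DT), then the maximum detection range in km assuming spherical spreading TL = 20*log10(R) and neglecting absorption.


Step 1: FOM = SL - NL + DI - DT = 131 - 73 + 21 - 16 = 63 dB
Step 2: at max range FOM = TL = 20*log10(R), so R = 10^(63/20) = 1412.54 m = 1.41 km

1.41 km


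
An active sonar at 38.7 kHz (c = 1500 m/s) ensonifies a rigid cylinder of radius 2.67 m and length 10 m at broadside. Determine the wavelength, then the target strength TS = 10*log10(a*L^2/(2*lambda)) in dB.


Step 1: lambda = c/f = 1500/38700 = 0.03876 m
Step 2: TS = 10*log10(a*L^2/(2*lambda)) = 10*log10(2.67*10^2/(2*0.03876)) = 35.37

35.37 dB


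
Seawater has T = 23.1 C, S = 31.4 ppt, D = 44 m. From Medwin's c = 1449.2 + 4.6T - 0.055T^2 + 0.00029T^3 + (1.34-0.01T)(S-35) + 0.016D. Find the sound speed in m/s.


c = 1449.2 + 4.6*23.1 - 0.055*23.1^2 + 0.00029*23.1^3 + (1.34 - 0.01*23.1)*(31.4 - 35) + 0.016*44 = 1526.4

1526.4 m/s


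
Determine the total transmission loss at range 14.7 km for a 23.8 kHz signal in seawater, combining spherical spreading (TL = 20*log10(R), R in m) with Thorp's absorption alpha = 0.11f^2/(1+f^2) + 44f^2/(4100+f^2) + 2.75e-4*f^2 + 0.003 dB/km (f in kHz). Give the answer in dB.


165.81 dB


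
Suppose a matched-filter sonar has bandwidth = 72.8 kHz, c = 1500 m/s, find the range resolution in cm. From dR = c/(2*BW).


1.03 cm


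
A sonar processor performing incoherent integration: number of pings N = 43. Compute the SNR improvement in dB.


Gain = 5*log10(43) = 8.17

8.17 dB


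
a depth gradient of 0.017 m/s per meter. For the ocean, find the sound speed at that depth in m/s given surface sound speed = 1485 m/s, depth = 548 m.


1494.316 m/s


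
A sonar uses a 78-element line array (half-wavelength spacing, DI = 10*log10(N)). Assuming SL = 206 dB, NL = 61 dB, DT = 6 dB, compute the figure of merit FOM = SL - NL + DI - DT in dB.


157.92 dB


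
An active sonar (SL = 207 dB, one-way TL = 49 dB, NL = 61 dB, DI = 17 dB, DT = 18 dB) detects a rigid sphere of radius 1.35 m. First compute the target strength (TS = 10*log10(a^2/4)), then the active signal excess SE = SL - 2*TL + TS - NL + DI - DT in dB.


Step 1: TS = 10*log10(1.35^2/4) = -3.41 dB
Step 2: SE = SL - 2*TL + TS - NL + DI - DT = 207 - 2*49 + (-3.41) - 61 + 17 - 18 = 43.59

43.59 dB


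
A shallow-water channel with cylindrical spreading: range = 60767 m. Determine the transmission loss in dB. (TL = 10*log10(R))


TL = 10*log10(60767) = 47.84

47.84 dB


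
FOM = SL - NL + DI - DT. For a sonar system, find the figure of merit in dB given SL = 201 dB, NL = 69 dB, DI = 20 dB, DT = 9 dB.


143 dB


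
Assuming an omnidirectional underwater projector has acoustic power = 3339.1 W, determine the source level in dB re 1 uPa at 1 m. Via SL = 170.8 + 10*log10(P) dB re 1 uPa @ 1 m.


SL = 170.8 + 10*log10(3339.1) = 170.8 + 35.24 = 206.04

206.04 dB


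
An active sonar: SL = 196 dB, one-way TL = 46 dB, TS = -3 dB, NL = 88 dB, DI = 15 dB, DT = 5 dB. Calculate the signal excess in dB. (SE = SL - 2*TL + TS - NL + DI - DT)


23 dB


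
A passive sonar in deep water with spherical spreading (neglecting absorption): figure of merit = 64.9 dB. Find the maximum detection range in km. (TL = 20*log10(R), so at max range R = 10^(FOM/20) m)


1.76 km


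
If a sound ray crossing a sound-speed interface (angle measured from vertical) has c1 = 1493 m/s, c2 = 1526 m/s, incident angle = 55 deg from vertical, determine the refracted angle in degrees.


56.85 deg


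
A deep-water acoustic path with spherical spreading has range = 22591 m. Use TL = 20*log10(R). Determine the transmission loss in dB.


87.08 dB


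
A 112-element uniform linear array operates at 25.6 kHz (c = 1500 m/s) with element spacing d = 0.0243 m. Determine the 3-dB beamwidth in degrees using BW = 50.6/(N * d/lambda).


Step 1: lambda = 1500/25600 = 0.05859 m
Step 2: d/lambda = 0.0243/0.05859 = 0.4147
Step 3: BW = 50.6/(N * d/lambda) = 50.6/(112 * 0.4147) = 1.09

1.09 deg


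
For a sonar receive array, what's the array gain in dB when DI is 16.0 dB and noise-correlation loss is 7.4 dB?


AG = DI - L_corr = 16.0 - 7.4 = 8.6

8.6 dB


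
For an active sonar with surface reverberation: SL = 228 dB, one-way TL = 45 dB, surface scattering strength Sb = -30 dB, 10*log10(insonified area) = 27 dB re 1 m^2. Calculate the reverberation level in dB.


135 dB


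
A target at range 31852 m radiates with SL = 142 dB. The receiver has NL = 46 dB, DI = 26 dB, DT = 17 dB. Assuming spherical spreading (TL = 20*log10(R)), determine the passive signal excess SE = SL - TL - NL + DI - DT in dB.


Step 1: TL = 20*log10(31852) = 90.06 dB
Step 2: SE = 142 - 90.06 - 46 + 26 - 17 = 14.94

14.94 dB


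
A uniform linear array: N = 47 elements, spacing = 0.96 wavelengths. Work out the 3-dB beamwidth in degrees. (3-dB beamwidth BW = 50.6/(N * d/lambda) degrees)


BW = 50.6 / (47 * 0.96) = 50.6 / 45.12 = 1.12

1.12 deg


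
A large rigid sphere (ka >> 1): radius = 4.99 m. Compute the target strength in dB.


7.94 dB


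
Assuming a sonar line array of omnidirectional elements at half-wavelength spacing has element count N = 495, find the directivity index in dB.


DI = 10*log10(495) = 26.95

26.95 dB


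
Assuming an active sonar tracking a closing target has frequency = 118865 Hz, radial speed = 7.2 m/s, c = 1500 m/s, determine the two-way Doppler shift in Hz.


1141.1 Hz


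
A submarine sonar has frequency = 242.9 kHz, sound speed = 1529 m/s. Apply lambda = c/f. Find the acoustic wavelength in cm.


lambda = c/f = 1529 / 242900 = 0.0063 m = 0.63 cm

0.63 cm


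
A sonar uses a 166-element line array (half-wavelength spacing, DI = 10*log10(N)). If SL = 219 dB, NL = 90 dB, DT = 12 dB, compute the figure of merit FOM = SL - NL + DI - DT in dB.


139.2 dB


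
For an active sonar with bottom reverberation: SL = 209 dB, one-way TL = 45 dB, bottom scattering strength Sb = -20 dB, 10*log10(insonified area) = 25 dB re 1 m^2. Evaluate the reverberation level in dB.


RL = SL - 2*TL + Sb + 10*log10(A) = 209 - 2*45 + (-20) + 25 = 124

124 dB


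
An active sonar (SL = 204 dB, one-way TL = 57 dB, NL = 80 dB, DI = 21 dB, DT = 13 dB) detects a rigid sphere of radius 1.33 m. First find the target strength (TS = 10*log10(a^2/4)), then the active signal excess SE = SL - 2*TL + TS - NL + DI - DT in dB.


Step 1: TS = 10*log10(1.33^2/4) = -3.54 dB
Step 2: SE = SL - 2*TL + TS - NL + DI - DT = 204 - 2*57 + (-3.54) - 80 + 21 - 13 = 14.46

14.46 dB
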